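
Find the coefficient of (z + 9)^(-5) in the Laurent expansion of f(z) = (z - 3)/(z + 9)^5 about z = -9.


Step 1: Write the numerator in powers of (z + 9): z - 3 = (z + 9) + (1*(-9) - 3) = (z + 9) - 12
Step 2: Divide by (z + 9)^5: f(z) = -12(z + 9)^(-5) + (z + 9)^(-4)
Step 3: This finite sum is the Laurent series of f about z = -9.
Step 4: Coefficient of (z + 9)^(-5) = 1*(-9) - 3 = -12

-12


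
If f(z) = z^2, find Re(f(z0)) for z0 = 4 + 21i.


Step 1: z0 = 4 + 21i
Step 2: z0^2 = 4^2 - 21^2 + 168i
Step 3: real part = 16 - 441 = -425

-425


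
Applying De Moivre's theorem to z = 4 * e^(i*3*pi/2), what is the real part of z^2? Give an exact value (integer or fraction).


Step 1: By De Moivre's theorem, z^2 = 4^2 * e^(i*2*3*pi/2) = 16 * (cos(3*pi) + i*sin(3*pi))
Step 2: |z|^2 = 4^2 = 16
Step 3: Reduce the angle mod 2*pi: 3*pi - 2*pi = pi
Step 4: cos(pi) = -1
Step 5: Re(z^2) = 16 * (-1) = -16

-16


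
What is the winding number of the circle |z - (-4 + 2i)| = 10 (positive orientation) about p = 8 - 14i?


Step 1: Center c = (-4, 2), radius = 10
Step 2: |p - c|^2 = 12^2 + (-16)^2 = 400
Step 3: r^2 = 100
Step 4: |p-c| > r so winding number = 0

0


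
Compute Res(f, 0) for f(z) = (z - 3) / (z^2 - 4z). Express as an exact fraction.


Step 1: Q(z) = z^2 - 4z = (z)(z - 4)
Step 2: Q'(z) = 2z - 4
Step 3: Q'(0) = -4, P(0) = -3
Step 4: Res = P(0)/Q'(0) = -3/(-4) = 3/4

3/4


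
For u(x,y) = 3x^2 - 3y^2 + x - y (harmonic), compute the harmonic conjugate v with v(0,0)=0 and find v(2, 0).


Step 1: v_x = -u_y = 6y + 1
Step 2: v_y = u_x = 6x + 1
Step 3: v = 6xy + x + y + C
Step 4: v(0,0) = 0 => C = 0
Step 5: v(2, 0) = 2

2


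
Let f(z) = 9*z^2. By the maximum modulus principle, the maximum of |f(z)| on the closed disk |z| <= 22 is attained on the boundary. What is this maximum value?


Step 1: On |z| = 22, |f(z)| = 9 * |z|^2 = 9 * 22^2
Step 2: By maximum modulus principle, maximum is on boundary.
Step 3: Maximum = 9 * 484 = 4356

4356


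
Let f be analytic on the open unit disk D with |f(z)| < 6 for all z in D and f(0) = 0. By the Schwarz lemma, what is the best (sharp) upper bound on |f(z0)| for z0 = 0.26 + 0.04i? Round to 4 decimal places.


Step 1: g = f/6 maps D -> D with g(0) = 0, so by the Schwarz lemma |g(z)| <= |z|, i.e. |f(z)| <= 6|z|; this is sharp (f(z) = 6z).
Step 2: |z0|^2 = 0.26^2 + 0.04^2 = 0.0692
Step 3: |z0| = sqrt(0.0692) = 0.263059
Step 4: Best bound = 6 * |z0| = 6 * 0.263059 = 1.5784

1.5784


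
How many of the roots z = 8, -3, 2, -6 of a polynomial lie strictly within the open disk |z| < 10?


Step 1: Check each root:
  z = 8: |8| = 8 < 10
  z = -3: |-3| = 3 < 10
  z = 2: |2| = 2 < 10
  z = -6: |-6| = 6 < 10
Step 2: Count = 4

4


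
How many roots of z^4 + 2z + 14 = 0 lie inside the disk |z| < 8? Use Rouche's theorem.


Step 1: On |z| = 8 the three terms have sizes |z^4| = 8^4 = 4096, |2z| = 2*8 = 16, |14| = 14
Step 2: The dominant term is g(z) = z^4; let h(z) = 2z + 14 so f = g + h
Step 3: On |z| = 8: |g| = 4096 and |h| <= 16 + 14 = 30
Step 4: Since 4096 > 30, |h| < |g| on |z| = 8, so by Rouche f has the same number of zeros as g inside |z| < 8
Step 5: g(z) = z^4 has 4 zeros (all at the origin) inside |z| < 8. Answer = 4

4


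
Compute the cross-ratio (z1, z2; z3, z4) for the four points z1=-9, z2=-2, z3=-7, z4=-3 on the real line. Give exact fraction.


Step 1: (z1-z3)(z2-z4) = (-2) * 1 = -2
Step 2: (z1-z4)(z2-z3) = (-6) * 5 = -30
Step 3: Cross-ratio = 2/30 = 1/15

1/15


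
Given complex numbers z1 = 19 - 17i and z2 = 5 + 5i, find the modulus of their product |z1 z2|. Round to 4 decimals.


Step 1: |z1| = sqrt(19^2 + (-17)^2) = sqrt(650)
Step 2: |z2| = sqrt(5^2 + 5^2) = sqrt(50)
Step 3: |z1*z2| = |z1|*|z2| = sqrt(650) * sqrt(50) = sqrt(650 * 50) = sqrt(32500)
Step 4: = 180.2776

180.2776


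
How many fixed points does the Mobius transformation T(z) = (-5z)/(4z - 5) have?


Step 1: Fixed points satisfy T(z) = z
Step 2: 4z^2 = 0
Step 3: Discriminant = 0^2 - 4*4*0 = 0
Step 4: Number of fixed points = 1

1


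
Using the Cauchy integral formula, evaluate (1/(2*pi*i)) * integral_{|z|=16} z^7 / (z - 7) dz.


Step 1: f(z) = z^7, a = 7 is inside |z| = 16
Step 2: By Cauchy integral formula: (1/(2pi*i)) * integral = f(a)
Step 3: f(7) = 7^7 = 823543

823543


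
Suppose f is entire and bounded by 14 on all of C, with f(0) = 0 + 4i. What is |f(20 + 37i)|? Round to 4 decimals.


Step 1: By Liouville's theorem, a bounded entire function is constant.
Step 2: f(z) = f(0) = 0 + 4i for all z.
Step 3: |f(w)| = |0 + 4i| = sqrt(0 + 16)
Step 4: = 4.0

4.0


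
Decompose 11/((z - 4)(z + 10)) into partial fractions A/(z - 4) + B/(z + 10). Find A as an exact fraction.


Step 1: Multiply both sides by (z - 4) and set z = 4
Step 2: A = 11 / (4 + 10)
Step 3: A = 11 / 14
Step 4: A = 11/14

11/14


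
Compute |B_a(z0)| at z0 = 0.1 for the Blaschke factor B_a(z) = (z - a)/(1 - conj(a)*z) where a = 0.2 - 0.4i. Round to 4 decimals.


Step 1: Numerator z0 - a = 0.1 - (0.2 - 0.4i) = -0.1 + 0.4i
Step 2: Denominator 1 - conj(a)*z0 = 1 - (0.2 + 0.4i)*0.1 = 0.98 - 0.04i
Step 3: |z0 - a|^2 = (-0.1)^2 + 0.4^2 = 0.17; |1 - conj(a)*z0|^2 = 0.98^2 + (-0.04)^2 = 0.962
Step 4: |B_a(0.1)| = sqrt(0.17 / 0.962) = sqrt(0.176715)
Step 5: = 0.4204

0.4204


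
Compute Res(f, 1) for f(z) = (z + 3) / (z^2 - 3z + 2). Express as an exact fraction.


Step 1: Q(z) = z^2 - 3z + 2 = (z - 1)(z - 2)
Step 2: Q'(z) = 2z - 3
Step 3: Q'(1) = -1, P(1) = 4
Step 4: Res = P(1)/Q'(1) = 4/(-1) = -4

-4


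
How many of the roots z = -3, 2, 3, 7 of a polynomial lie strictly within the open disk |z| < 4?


Step 1: Check each root:
  z = -3: |-3| = 3 < 4
  z = 2: |2| = 2 < 4
  z = 3: |3| = 3 < 4
  z = 7: |7| = 7 >= 4
Step 2: Count = 3

3


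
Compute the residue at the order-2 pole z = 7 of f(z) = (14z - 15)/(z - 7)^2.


Step 1: Pole of order 2 at z = 7
Step 2: Res = lim d/dz [(z - 7)^2 * f(z)] as z -> 7
Step 3: (z - 7)^2 * f(z) = 14z - 15
Step 4: d/dz[14z - 15] = 14

14


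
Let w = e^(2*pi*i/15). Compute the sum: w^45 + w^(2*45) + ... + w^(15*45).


Step 1: The sum sum_{j=1}^{n} w^(k*j) equals n if n | k, else 0.
Step 2: Here n = 15, k = 45
Step 3: Does n divide k? 15 | 45 -> True
Step 4: Sum = 15

15


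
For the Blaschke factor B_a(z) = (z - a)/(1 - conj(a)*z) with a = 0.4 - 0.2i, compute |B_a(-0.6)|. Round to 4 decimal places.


Step 1: Numerator z0 - a = -0.6 - (0.4 - 0.2i) = -1 + 0.2i
Step 2: Denominator 1 - conj(a)*z0 = 1 - (0.4 + 0.2i)*(-0.6) = 1.24 + 0.12i
Step 3: |z0 - a|^2 = (-1)^2 + 0.2^2 = 1.04; |1 - conj(a)*z0|^2 = 1.24^2 + 0.12^2 = 1.552
Step 4: |B_a(-0.6)| = sqrt(1.04 / 1.552) = sqrt(0.670103)
Step 5: = 0.8186

0.8186


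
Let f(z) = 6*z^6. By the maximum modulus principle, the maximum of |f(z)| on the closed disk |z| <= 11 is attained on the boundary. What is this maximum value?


Step 1: On |z| = 11, |f(z)| = 6 * |z|^6 = 6 * 11^6
Step 2: By maximum modulus principle, maximum is on boundary.
Step 3: Maximum = 6 * 1771561 = 10629366

10629366


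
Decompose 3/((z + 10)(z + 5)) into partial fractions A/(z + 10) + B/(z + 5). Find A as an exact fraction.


Step 1: Multiply both sides by (z + 10) and set z = -10
Step 2: A = 3 / (-10 + 5)
Step 3: A = 3 / (-5)
Step 4: A = -3/5

-3/5


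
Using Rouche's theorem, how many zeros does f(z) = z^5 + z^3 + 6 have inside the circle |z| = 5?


Step 1: On |z| = 5 the three terms have sizes |z^5| = 5^5 = 3125, |z^3| = 5^3 = 125, |6| = 6
Step 2: The dominant term is g(z) = z^5; let h(z) = z^3 + 6 so f = g + h
Step 3: On |z| = 5: |g| = 3125 and |h| <= 125 + 6 = 131
Step 4: Since 3125 > 131, |h| < |g| on |z| = 5, so by Rouche f has the same number of zeros as g inside |z| < 5
Step 5: g(z) = z^5 has 5 zeros (all at the origin) inside |z| < 5. Answer = 5

5


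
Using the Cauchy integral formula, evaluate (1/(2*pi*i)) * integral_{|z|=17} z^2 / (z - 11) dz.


Step 1: f(z) = z^2, a = 11 is inside |z| = 17
Step 2: By Cauchy integral formula: (1/(2pi*i)) * integral = f(a)
Step 3: f(11) = 11^2 = 121

121


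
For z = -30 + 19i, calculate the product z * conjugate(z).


Step 1: conj(z) = -30 - 19i
Step 2: z * conj(z) = (-30)^2 + 19^2
Step 3: = 900 + 361 = 1261

1261


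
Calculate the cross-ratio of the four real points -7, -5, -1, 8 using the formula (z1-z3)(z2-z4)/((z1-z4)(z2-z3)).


Step 1: (z1-z3)(z2-z4) = (-6) * (-13) = 78
Step 2: (z1-z4)(z2-z3) = (-15) * (-4) = 60
Step 3: Cross-ratio = 78/60 = 13/10

13/10


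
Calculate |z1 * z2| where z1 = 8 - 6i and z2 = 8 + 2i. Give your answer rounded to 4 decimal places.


Step 1: |z1| = sqrt(8^2 + (-6)^2) = sqrt(100)
Step 2: |z2| = sqrt(8^2 + 2^2) = sqrt(68)
Step 3: |z1*z2| = |z1|*|z2| = sqrt(100) * sqrt(68) = sqrt(100 * 68) = sqrt(6800)
Step 4: = 82.4621

82.4621


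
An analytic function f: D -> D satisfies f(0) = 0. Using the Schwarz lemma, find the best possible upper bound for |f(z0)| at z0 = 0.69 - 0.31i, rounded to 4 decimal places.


Step 1: Schwarz lemma: if f: D -> D is analytic with f(0) = 0, then |f(z)| <= |z| for all z in D, and this is sharp (f(z) = z).
Step 2: |z0|^2 = 0.69^2 + (-0.31)^2 = 0.5722
Step 3: |z0| = sqrt(0.5722) = 0.756439
Step 4: Best bound = |z0| = 0.7564

0.7564


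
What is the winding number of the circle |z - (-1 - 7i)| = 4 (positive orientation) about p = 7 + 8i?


Step 1: Center c = (-1, -7), radius = 4
Step 2: |p - c|^2 = 8^2 + 15^2 = 289
Step 3: r^2 = 16
Step 4: |p-c| > r so winding number = 0

0


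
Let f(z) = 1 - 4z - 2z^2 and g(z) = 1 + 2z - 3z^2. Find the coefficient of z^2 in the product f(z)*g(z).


Step 1: z^2 term in f*g comes from: (1)*(-3z^2) + (-4z)*(2z) + (-2z^2)*(1)
Step 2: = -3 - 8 - 2
Step 3: = -13

-13


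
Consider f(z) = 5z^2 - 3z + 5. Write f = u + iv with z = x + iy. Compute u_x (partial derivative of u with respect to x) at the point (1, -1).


Step 1: f(z) = 5(x+iy)^2 - 3(x+iy) + 5
Step 2: u = 5(x^2 - y^2) - 3x + 5
Step 3: u_x = 10x - 3
Step 4: At (1, -1): u_x = 10 - 3 = 7

7


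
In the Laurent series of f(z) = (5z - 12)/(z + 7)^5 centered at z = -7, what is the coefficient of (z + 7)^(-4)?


Step 1: Write the numerator in powers of (z + 7): 5z - 12 = 5(z + 7) + (5*(-7) - 12) = 5(z + 7) - 47
Step 2: Divide by (z + 7)^5: f(z) = -47(z + 7)^(-5) + 5(z + 7)^(-4)
Step 3: This finite sum is the Laurent series of f about z = -7.
Step 4: Coefficient of (z + 7)^(-4) = coefficient of (z + 7) in the re-centred numerator = 5

5


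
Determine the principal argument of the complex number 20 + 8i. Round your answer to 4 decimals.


Step 1: z = 20 + 8i
Step 2: arg(z) = atan2(8, 20)
Step 3: arg(z) = 0.3805

0.3805


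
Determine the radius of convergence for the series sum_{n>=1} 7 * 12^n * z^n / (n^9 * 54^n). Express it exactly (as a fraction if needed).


Step 1: General term a_n = 7 * 12^n / (n^9 * 54^n)
Step 2: By the root test, |a_n|^(1/n) = 7^(1/n) * 12 / (n^(9/n) * 54) -> 12/54 as n -> infinity (since 7^(1/n) -> 1 and n^(9/n) -> 1)
Step 3: R = 1/lim|a_n|^(1/n) = 54/12 = 9/2

9/2


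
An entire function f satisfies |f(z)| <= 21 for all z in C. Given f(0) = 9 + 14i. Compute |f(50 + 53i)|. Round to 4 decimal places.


Step 1: By Liouville's theorem, a bounded entire function is constant.
Step 2: f(z) = f(0) = 9 + 14i for all z.
Step 3: |f(w)| = |9 + 14i| = sqrt(81 + 196)
Step 4: = 16.6433

16.6433


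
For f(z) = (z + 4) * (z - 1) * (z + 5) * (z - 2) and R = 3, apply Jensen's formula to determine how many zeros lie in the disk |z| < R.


Jensen's formula: (1/2pi)*integral log|f(Re^it)|dt = log|f(0)| + sum_{|a_k|<R} log(R/|a_k|)
Step 1: f(0) = 4 * (-1) * 5 * (-2) = 40
Step 2: log|f(0)| = log|-4| + log|1| + log|-5| + log|2| = 3.6889
Step 3: Zeros inside |z| < 3: 1, 2
Step 4: Jensen sum = log(3/1) + log(3/2) = 1.5041
Step 5: n(R) = number of terms in the Jensen sum = count of zeros inside |z| < 3 = 2

2


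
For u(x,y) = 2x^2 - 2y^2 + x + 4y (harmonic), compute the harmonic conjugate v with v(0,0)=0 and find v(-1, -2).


Step 1: v_x = -u_y = 4y - 4
Step 2: v_y = u_x = 4x + 1
Step 3: v = 4xy - 4x + y + C
Step 4: v(0,0) = 0 => C = 0
Step 5: v(-1, -2) = 10

10


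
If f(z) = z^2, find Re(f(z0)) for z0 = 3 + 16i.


Step 1: z0 = 3 + 16i
Step 2: z0^2 = 3^2 - 16^2 + 96i
Step 3: real part = 9 - 256 = -247

-247


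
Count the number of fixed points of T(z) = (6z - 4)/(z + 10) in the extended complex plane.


Step 1: Fixed points satisfy T(z) = z
Step 2: z^2 + 4z + 4 = 0
Step 3: Discriminant = 4^2 - 4*1*4 = 0
Step 4: Number of fixed points = 1

1


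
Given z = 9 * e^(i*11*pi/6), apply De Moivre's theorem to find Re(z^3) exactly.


Step 1: By De Moivre's theorem, z^3 = 9^3 * e^(i*3*11*pi/6) = 729 * (cos(11*pi/2) + i*sin(11*pi/2))
Step 2: |z|^3 = 9^3 = 729
Step 3: Reduce the angle mod 2*pi: 11*pi/2 - 4*pi = 3*pi/2
Step 4: cos(3*pi/2) = 0
Step 5: Re(z^3) = 729 * 0 = 0

0


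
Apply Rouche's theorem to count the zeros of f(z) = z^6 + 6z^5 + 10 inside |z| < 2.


Step 1: On |z| = 2 the three terms have sizes |z^6| = 2^6 = 64, |6z^5| = 6*2^5 = 192, |10| = 10
Step 2: The dominant term is g(z) = 6z^5; let h(z) = z^6 + 10 so f = g + h
Step 3: On |z| = 2: |g| = 192 and |h| <= 64 + 10 = 74
Step 4: Since 192 > 74, |h| < |g| on |z| = 2, so by Rouche f has the same number of zeros as g inside |z| < 2
Step 5: g(z) = 6z^5 has 5 zeros (at the origin, multiplicity 5) inside |z| < 2. Answer = 5

5


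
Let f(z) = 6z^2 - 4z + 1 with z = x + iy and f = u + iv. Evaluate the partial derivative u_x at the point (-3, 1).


Step 1: f(z) = 6(x+iy)^2 - 4(x+iy) + 1
Step 2: u = 6(x^2 - y^2) - 4x + 1
Step 3: u_x = 12x - 4
Step 4: At (-3, 1): u_x = -36 - 4 = -40

-40


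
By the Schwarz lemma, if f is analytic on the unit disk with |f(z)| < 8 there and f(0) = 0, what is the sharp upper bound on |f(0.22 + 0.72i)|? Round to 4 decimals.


Step 1: g = f/8 maps D -> D with g(0) = 0, so by the Schwarz lemma |g(z)| <= |z|, i.e. |f(z)| <= 8|z|; this is sharp (f(z) = 8z).
Step 2: |z0|^2 = 0.22^2 + 0.72^2 = 0.5668
Step 3: |z0| = sqrt(0.5668) = 0.752861
Step 4: Best bound = 8 * |z0| = 8 * 0.752861 = 6.0229

6.0229


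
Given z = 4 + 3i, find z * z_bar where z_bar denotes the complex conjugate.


Step 1: conj(z) = 4 - 3i
Step 2: z * conj(z) = 4^2 + 3^2
Step 3: = 16 + 9 = 25

25


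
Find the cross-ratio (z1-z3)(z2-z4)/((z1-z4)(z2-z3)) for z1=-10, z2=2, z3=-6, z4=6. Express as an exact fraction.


Step 1: (z1-z3)(z2-z4) = (-4) * (-4) = 16
Step 2: (z1-z4)(z2-z3) = (-16) * 8 = -128
Step 3: Cross-ratio = -16/128 = -1/8

-1/8


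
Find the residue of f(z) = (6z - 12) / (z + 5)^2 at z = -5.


Step 1: Pole of order 2 at z = -5
Step 2: Res = lim d/dz [(z + 5)^2 * f(z)] as z -> -5
Step 3: (z + 5)^2 * f(z) = 6z - 12
Step 4: d/dz[6z - 12] = 6

6


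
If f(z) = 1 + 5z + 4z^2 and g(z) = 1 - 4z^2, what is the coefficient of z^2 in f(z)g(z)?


Step 1: z^2 term in f*g comes from: (1)*(-4z^2) + (5z)*(0) + (4z^2)*(1)
Step 2: = -4 + 0 + 4
Step 3: = 0

0


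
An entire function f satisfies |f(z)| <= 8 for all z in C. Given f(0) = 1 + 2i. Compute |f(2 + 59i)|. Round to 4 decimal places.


Step 1: By Liouville's theorem, a bounded entire function is constant.
Step 2: f(z) = f(0) = 1 + 2i for all z.
Step 3: |f(w)| = |1 + 2i| = sqrt(1 + 4)
Step 4: = 2.2361

2.2361


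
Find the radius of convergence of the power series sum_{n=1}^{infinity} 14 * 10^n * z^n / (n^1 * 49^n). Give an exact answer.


Step 1: General term a_n = 14 * 10^n / (n^1 * 49^n)
Step 2: By the root test, |a_n|^(1/n) = 14^(1/n) * 10 / (n^(1/n) * 49) -> 10/49 as n -> infinity (since 14^(1/n) -> 1 and n^(1/n) -> 1)
Step 3: R = 1/lim|a_n|^(1/n) = 49/10

49/10


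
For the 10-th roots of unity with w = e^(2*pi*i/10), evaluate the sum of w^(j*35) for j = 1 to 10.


Step 1: The sum sum_{j=1}^{n} w^(k*j) equals n if n | k, else 0.
Step 2: Here n = 10, k = 35
Step 3: Does n divide k? 10 | 35 -> False
Step 4: Sum = 0

0


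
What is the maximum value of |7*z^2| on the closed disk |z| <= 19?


Step 1: On |z| = 19, |f(z)| = 7 * |z|^2 = 7 * 19^2
Step 2: By maximum modulus principle, maximum is on boundary.
Step 3: Maximum = 7 * 361 = 2527

2527


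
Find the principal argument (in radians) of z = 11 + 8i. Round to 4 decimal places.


Step 1: z = 11 + 8i
Step 2: arg(z) = atan2(8, 11)
Step 3: arg(z) = 0.6288

0.6288


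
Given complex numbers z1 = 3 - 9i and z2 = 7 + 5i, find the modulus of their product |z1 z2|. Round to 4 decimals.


Step 1: |z1| = sqrt(3^2 + (-9)^2) = sqrt(90)
Step 2: |z2| = sqrt(7^2 + 5^2) = sqrt(74)
Step 3: |z1*z2| = |z1|*|z2| = sqrt(90) * sqrt(74) = sqrt(90 * 74) = sqrt(6660)
Step 4: = 81.6088

81.6088


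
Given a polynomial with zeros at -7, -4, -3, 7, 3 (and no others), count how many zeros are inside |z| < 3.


Step 1: Check each root:
  z = -7: |-7| = 7 >= 3
  z = -4: |-4| = 4 >= 3
  z = -3: |-3| = 3 >= 3
  z = 7: |7| = 7 >= 3
  z = 3: |3| = 3 >= 3
Step 2: Count = 0

0


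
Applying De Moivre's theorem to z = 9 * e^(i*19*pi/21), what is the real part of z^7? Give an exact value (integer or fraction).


Step 1: By De Moivre's theorem, z^7 = 9^7 * e^(i*7*19*pi/21) = 4782969 * (cos(19*pi/3) + i*sin(19*pi/3))
Step 2: |z|^7 = 9^7 = 4782969
Step 3: Reduce the angle mod 2*pi: 19*pi/3 - 6*pi = pi/3
Step 4: cos(pi/3) = 1/2
Step 5: Re(z^7) = 4782969 * 1/2 = 4782969/2

4782969/2


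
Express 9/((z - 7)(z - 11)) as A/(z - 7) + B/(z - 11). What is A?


Step 1: Multiply both sides by (z - 7) and set z = 7
Step 2: A = 9 / (7 - 11)
Step 3: A = 9 / (-4)
Step 4: A = -9/4

-9/4


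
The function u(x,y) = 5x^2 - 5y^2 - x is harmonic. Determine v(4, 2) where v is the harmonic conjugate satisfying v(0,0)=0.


Step 1: v_x = -u_y = 10y + 0
Step 2: v_y = u_x = 10x - 1
Step 3: v = 10xy - y + C
Step 4: v(0,0) = 0 => C = 0
Step 5: v(4, 2) = 78

78


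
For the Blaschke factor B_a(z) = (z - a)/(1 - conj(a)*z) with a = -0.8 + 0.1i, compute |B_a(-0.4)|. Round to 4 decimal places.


Step 1: Numerator z0 - a = -0.4 - (-0.8 + 0.1i) = 0.4 - 0.1i
Step 2: Denominator 1 - conj(a)*z0 = 1 - (-0.8 - 0.1i)*(-0.4) = 0.68 - 0.04i
Step 3: |z0 - a|^2 = 0.4^2 + (-0.1)^2 = 0.17; |1 - conj(a)*z0|^2 = 0.68^2 + (-0.04)^2 = 0.464
Step 4: |B_a(-0.4)| = sqrt(0.17 / 0.464) = sqrt(0.366379)
Step 5: = 0.6053

0.6053


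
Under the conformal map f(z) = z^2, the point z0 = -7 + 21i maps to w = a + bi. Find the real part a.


Step 1: z0 = -7 + 21i
Step 2: z0^2 = (-7)^2 - 21^2 - 294i
Step 3: real part = 49 - 441 = -392

-392


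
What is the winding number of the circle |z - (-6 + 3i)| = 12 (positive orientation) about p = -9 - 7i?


Step 1: Center c = (-6, 3), radius = 12
Step 2: |p - c|^2 = (-3)^2 + (-10)^2 = 109
Step 3: r^2 = 144
Step 4: |p-c| < r so winding number = 1

1


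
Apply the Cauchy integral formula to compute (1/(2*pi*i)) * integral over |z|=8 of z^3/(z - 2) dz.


Step 1: f(z) = z^3, a = 2 is inside |z| = 8
Step 2: By Cauchy integral formula: (1/(2pi*i)) * integral = f(a)
Step 3: f(2) = 2^3 = 8

8


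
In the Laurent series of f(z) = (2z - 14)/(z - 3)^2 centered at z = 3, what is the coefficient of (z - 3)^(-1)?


Step 1: Write the numerator in powers of (z - 3): 2z - 14 = 2(z - 3) + (2*3 - 14) = 2(z - 3) - 8
Step 2: Divide by (z - 3)^2: f(z) = -8(z - 3)^(-2) + 2(z - 3)^(-1)
Step 3: This finite sum is the Laurent series of f about z = 3.
Step 4: Coefficient of (z - 3)^(-1) = coefficient of (z - 3) in the re-centred numerator = 2

2


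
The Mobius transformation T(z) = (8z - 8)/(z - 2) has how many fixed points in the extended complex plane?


Step 1: Fixed points satisfy T(z) = z
Step 2: z^2 - 10z + 8 = 0
Step 3: Discriminant = (-10)^2 - 4*1*8 = 68
Step 4: Number of fixed points = 2

2


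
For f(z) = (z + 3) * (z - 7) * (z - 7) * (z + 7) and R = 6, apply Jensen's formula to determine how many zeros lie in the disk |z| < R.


Jensen's formula: (1/2pi)*integral log|f(Re^it)|dt = log|f(0)| + sum_{|a_k|<R} log(R/|a_k|)
Step 1: f(0) = 3 * (-7) * (-7) * 7 = 1029
Step 2: log|f(0)| = log|-3| + log|7| + log|7| + log|-7| = 6.9363
Step 3: Zeros inside |z| < 6: -3
Step 4: Jensen sum = log(6/3) = 0.6931
Step 5: n(R) = number of terms in the Jensen sum = count of zeros inside |z| < 6 = 1

1


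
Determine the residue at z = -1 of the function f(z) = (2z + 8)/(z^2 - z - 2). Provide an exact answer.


Step 1: Q(z) = z^2 - z - 2 = (z + 1)(z - 2)
Step 2: Q'(z) = 2z - 1
Step 3: Q'(-1) = -3, P(-1) = 6
Step 4: Res = P(-1)/Q'(-1) = 6/(-3) = -2

-2


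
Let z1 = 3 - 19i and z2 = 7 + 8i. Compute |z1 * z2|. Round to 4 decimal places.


Step 1: |z1| = sqrt(3^2 + (-19)^2) = sqrt(370)
Step 2: |z2| = sqrt(7^2 + 8^2) = sqrt(113)
Step 3: |z1*z2| = |z1|*|z2| = sqrt(370) * sqrt(113) = sqrt(370 * 113) = sqrt(41810)
Step 4: = 204.4749

204.4749


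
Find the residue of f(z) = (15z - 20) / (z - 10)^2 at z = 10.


Step 1: Pole of order 2 at z = 10
Step 2: Res = lim d/dz [(z - 10)^2 * f(z)] as z -> 10
Step 3: (z - 10)^2 * f(z) = 15z - 20
Step 4: d/dz[15z - 20] = 15

15


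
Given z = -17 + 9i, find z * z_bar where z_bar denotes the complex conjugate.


Step 1: conj(z) = -17 - 9i
Step 2: z * conj(z) = (-17)^2 + 9^2
Step 3: = 289 + 81 = 370

370


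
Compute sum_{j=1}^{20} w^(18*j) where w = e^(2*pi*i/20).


Step 1: The sum sum_{j=1}^{n} w^(k*j) equals n if n | k, else 0.
Step 2: Here n = 20, k = 18
Step 3: Does n divide k? 20 | 18 -> False
Step 4: Sum = 0

0


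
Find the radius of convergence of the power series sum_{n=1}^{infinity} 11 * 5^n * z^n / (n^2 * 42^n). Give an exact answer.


Step 1: General term a_n = 11 * 5^n / (n^2 * 42^n)
Step 2: By the root test, |a_n|^(1/n) = 11^(1/n) * 5 / (n^(2/n) * 42) -> 5/42 as n -> infinity (since 11^(1/n) -> 1 and n^(2/n) -> 1)
Step 3: R = 1/lim|a_n|^(1/n) = 42/5

42/5


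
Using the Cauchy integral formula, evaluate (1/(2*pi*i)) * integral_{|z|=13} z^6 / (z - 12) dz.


Step 1: f(z) = z^6, a = 12 is inside |z| = 13
Step 2: By Cauchy integral formula: (1/(2pi*i)) * integral = f(a)
Step 3: f(12) = 12^6 = 2985984

2985984


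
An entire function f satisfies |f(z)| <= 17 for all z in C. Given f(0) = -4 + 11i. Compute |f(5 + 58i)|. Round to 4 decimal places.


Step 1: By Liouville's theorem, a bounded entire function is constant.
Step 2: f(z) = f(0) = -4 + 11i for all z.
Step 3: |f(w)| = |-4 + 11i| = sqrt(16 + 121)
Step 4: = 11.7047

11.7047


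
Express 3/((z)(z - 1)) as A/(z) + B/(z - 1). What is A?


Step 1: Multiply both sides by (z) and set z = 0
Step 2: A = 3 / (0 - 1)
Step 3: A = 3 / (-1)
Step 4: A = -3

-3


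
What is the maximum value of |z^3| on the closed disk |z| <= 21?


Step 1: On |z| = 21, |f(z)| = |z|^3 = 21^3
Step 2: By maximum modulus principle, maximum is on boundary.
Step 3: Maximum = 9261 = 9261

9261


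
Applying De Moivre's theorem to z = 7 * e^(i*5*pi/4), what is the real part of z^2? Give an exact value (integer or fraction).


Step 1: By De Moivre's theorem, z^2 = 7^2 * e^(i*2*5*pi/4) = 49 * (cos(5*pi/2) + i*sin(5*pi/2))
Step 2: |z|^2 = 7^2 = 49
Step 3: Reduce the angle mod 2*pi: 5*pi/2 - 2*pi = pi/2
Step 4: cos(pi/2) = 0
Step 5: Re(z^2) = 49 * 0 = 0

0


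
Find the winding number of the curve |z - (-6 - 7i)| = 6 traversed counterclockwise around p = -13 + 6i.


Step 1: Center c = (-6, -7), radius = 6
Step 2: |p - c|^2 = (-7)^2 + 13^2 = 218
Step 3: r^2 = 36
Step 4: |p-c| > r so winding number = 0

0


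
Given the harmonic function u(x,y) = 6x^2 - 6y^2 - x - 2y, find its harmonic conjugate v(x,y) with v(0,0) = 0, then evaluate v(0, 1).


Step 1: v_x = -u_y = 12y + 2
Step 2: v_y = u_x = 12x - 1
Step 3: v = 12xy + 2x - y + C
Step 4: v(0,0) = 0 => C = 0
Step 5: v(0, 1) = -1

-1


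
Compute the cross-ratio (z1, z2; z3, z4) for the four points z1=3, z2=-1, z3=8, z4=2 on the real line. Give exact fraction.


Step 1: (z1-z3)(z2-z4) = (-5) * (-3) = 15
Step 2: (z1-z4)(z2-z3) = 1 * (-9) = -9
Step 3: Cross-ratio = -15/9 = -5/3

-5/3


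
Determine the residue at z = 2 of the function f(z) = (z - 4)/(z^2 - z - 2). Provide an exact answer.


Step 1: Q(z) = z^2 - z - 2 = (z - 2)(z + 1)
Step 2: Q'(z) = 2z - 1
Step 3: Q'(2) = 3, P(2) = -2
Step 4: Res = P(2)/Q'(2) = -2/3 = -2/3

-2/3


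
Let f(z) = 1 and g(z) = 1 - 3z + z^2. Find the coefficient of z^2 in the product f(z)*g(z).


Step 1: z^2 term in f*g comes from: (1)*(z^2) + (0)*(-3z) + (0)*(1)
Step 2: = 1 + 0 + 0
Step 3: = 1

1


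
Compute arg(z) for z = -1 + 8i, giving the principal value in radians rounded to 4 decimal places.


Step 1: z = -1 + 8i
Step 2: arg(z) = atan2(8, -1)
Step 3: arg(z) = 1.6952

1.6952


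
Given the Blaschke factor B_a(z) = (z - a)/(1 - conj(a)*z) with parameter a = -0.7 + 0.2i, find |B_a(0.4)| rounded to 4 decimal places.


Step 1: Numerator z0 - a = 0.4 - (-0.7 + 0.2i) = 1.1 - 0.2i
Step 2: Denominator 1 - conj(a)*z0 = 1 - (-0.7 - 0.2i)*0.4 = 1.28 + 0.08i
Step 3: |z0 - a|^2 = 1.1^2 + (-0.2)^2 = 1.25; |1 - conj(a)*z0|^2 = 1.28^2 + 0.08^2 = 1.6448
Step 4: |B_a(0.4)| = sqrt(1.25 / 1.6448) = sqrt(0.759971)
Step 5: = 0.8718

0.8718


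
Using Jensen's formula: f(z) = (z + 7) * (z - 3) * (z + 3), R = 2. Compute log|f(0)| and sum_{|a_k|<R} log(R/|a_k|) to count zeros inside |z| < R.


Jensen's formula: (1/2pi)*integral log|f(Re^it)|dt = log|f(0)| + sum_{|a_k|<R} log(R/|a_k|)
Step 1: f(0) = 7 * (-3) * 3 = -63
Step 2: log|f(0)| = log|-7| + log|3| + log|-3| = 4.1431
Step 3: Zeros inside |z| < 2: none
Step 4: Jensen sum = (empty sum) = 0
Step 5: n(R) = number of terms in the Jensen sum = count of zeros inside |z| < 2 = 0

0


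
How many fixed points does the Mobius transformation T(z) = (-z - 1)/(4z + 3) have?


Step 1: Fixed points satisfy T(z) = z
Step 2: 4z^2 + 4z + 1 = 0
Step 3: Discriminant = 4^2 - 4*4*1 = 0
Step 4: Number of fixed points = 1

1


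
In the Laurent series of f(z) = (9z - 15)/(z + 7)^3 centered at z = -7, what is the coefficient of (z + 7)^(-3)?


Step 1: Write the numerator in powers of (z + 7): 9z - 15 = 9(z + 7) + (9*(-7) - 15) = 9(z + 7) - 78
Step 2: Divide by (z + 7)^3: f(z) = -78(z + 7)^(-3) + 9(z + 7)^(-2)
Step 3: This finite sum is the Laurent series of f about z = -7.
Step 4: Coefficient of (z + 7)^(-3) = 9*(-7) - 15 = -78

-78


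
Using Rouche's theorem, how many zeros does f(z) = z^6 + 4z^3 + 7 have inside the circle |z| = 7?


Step 1: On |z| = 7 the three terms have sizes |z^6| = 7^6 = 117649, |4z^3| = 4*7^3 = 1372, |7| = 7
Step 2: The dominant term is g(z) = z^6; let h(z) = 4z^3 + 7 so f = g + h
Step 3: On |z| = 7: |g| = 117649 and |h| <= 1372 + 7 = 1379
Step 4: Since 117649 > 1379, |h| < |g| on |z| = 7, so by Rouche f has the same number of zeros as g inside |z| < 7
Step 5: g(z) = z^6 has 6 zeros (all at the origin) inside |z| < 7. Answer = 6

6


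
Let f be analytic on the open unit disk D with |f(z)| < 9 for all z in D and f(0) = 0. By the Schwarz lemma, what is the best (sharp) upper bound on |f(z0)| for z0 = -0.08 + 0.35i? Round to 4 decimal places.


Step 1: g = f/9 maps D -> D with g(0) = 0, so by the Schwarz lemma |g(z)| <= |z|, i.e. |f(z)| <= 9|z|; this is sharp (f(z) = 9z).
Step 2: |z0|^2 = (-0.08)^2 + 0.35^2 = 0.1289
Step 3: |z0| = sqrt(0.1289) = 0.359026
Step 4: Best bound = 9 * |z0| = 9 * 0.359026 = 3.2312

3.2312


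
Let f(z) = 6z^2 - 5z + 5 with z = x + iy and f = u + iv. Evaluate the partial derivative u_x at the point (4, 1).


Step 1: f(z) = 6(x+iy)^2 - 5(x+iy) + 5
Step 2: u = 6(x^2 - y^2) - 5x + 5
Step 3: u_x = 12x - 5
Step 4: At (4, 1): u_x = 48 - 5 = 43

43


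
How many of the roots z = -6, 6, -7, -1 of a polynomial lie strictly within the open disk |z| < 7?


Step 1: Check each root:
  z = -6: |-6| = 6 < 7
  z = 6: |6| = 6 < 7
  z = -7: |-7| = 7 >= 7
  z = -1: |-1| = 1 < 7
Step 2: Count = 3

3


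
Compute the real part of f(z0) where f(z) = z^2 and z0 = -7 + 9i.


Step 1: z0 = -7 + 9i
Step 2: z0^2 = (-7)^2 - 9^2 - 126i
Step 3: real part = 49 - 81 = -32

-32


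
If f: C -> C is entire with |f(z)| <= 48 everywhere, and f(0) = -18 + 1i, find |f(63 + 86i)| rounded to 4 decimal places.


Step 1: By Liouville's theorem, a bounded entire function is constant.
Step 2: f(z) = f(0) = -18 + 1i for all z.
Step 3: |f(w)| = |-18 + 1i| = sqrt(324 + 1)
Step 4: = 18.0278

18.0278


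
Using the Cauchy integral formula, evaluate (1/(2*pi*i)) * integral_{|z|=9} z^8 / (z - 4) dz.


Step 1: f(z) = z^8, a = 4 is inside |z| = 9
Step 2: By Cauchy integral formula: (1/(2pi*i)) * integral = f(a)
Step 3: f(4) = 4^8 = 65536

65536


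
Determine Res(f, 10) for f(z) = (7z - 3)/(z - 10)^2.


Step 1: Pole of order 2 at z = 10
Step 2: Res = lim d/dz [(z - 10)^2 * f(z)] as z -> 10
Step 3: (z - 10)^2 * f(z) = 7z - 3
Step 4: d/dz[7z - 3] = 7

7


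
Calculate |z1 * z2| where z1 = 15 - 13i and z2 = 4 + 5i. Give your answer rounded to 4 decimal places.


Step 1: |z1| = sqrt(15^2 + (-13)^2) = sqrt(394)
Step 2: |z2| = sqrt(4^2 + 5^2) = sqrt(41)
Step 3: |z1*z2| = |z1|*|z2| = sqrt(394) * sqrt(41) = sqrt(394 * 41) = sqrt(16154)
Step 4: = 127.0984

127.0984


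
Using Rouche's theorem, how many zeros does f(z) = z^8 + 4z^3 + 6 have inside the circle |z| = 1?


Step 1: On |z| = 1 the three terms have sizes |z^8| = 1^8 = 1, |4z^3| = 4*1^3 = 4, |6| = 6
Step 2: The dominant term is g(z) = 6; let h(z) = z^8 + 4z^3 so f = g + h
Step 3: On |z| = 1: |g| = 6 and |h| <= 1 + 4 = 5
Step 4: Since 6 > 5, |h| < |g| on |z| = 1, so by Rouche f has the same number of zeros as g inside |z| < 1
Step 5: g(z) = 6 is a nonzero constant with no zeros inside |z| < 1. Answer = 0

0


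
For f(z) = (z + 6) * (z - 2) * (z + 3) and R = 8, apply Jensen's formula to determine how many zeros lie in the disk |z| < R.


Jensen's formula: (1/2pi)*integral log|f(Re^it)|dt = log|f(0)| + sum_{|a_k|<R} log(R/|a_k|)
Step 1: f(0) = 6 * (-2) * 3 = -36
Step 2: log|f(0)| = log|-6| + log|2| + log|-3| = 3.5835
Step 3: Zeros inside |z| < 8: -6, 2, -3
Step 4: Jensen sum = log(8/6) + log(8/2) + log(8/3) = 2.6548
Step 5: n(R) = number of terms in the Jensen sum = count of zeros inside |z| < 8 = 3

3


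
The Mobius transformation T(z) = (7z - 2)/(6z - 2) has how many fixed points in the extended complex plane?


Step 1: Fixed points satisfy T(z) = z
Step 2: 6z^2 - 9z + 2 = 0
Step 3: Discriminant = (-9)^2 - 4*6*2 = 33
Step 4: Number of fixed points = 2

2


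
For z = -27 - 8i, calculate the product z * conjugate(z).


Step 1: conj(z) = -27 + 8i
Step 2: z * conj(z) = (-27)^2 + (-8)^2
Step 3: = 729 + 64 = 793

793


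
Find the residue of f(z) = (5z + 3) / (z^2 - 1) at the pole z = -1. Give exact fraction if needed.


Step 1: Q(z) = z^2 - 1 = (z + 1)(z - 1)
Step 2: Q'(z) = 2z
Step 3: Q'(-1) = -2, P(-1) = -2
Step 4: Res = P(-1)/Q'(-1) = -2/(-2) = 1

1


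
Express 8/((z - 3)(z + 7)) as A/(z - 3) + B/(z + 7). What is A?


Step 1: Multiply both sides by (z - 3) and set z = 3
Step 2: A = 8 / (3 + 7)
Step 3: A = 8 / 10
Step 4: A = 4/5

4/5


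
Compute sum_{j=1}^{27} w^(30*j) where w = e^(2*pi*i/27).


Step 1: The sum sum_{j=1}^{n} w^(k*j) equals n if n | k, else 0.
Step 2: Here n = 27, k = 30
Step 3: Does n divide k? 27 | 30 -> False
Step 4: Sum = 0

0


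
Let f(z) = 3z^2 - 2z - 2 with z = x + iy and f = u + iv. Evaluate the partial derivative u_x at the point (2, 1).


Step 1: f(z) = 3(x+iy)^2 - 2(x+iy) - 2
Step 2: u = 3(x^2 - y^2) - 2x - 2
Step 3: u_x = 6x - 2
Step 4: At (2, 1): u_x = 12 - 2 = 10

10


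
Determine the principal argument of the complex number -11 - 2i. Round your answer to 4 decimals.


Step 1: z = -11 - 2i
Step 2: arg(z) = atan2(-2, -11)
Step 3: arg(z) = -2.9617

-2.9617


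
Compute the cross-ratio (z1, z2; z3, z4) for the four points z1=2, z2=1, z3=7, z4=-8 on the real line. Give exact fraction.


Step 1: (z1-z3)(z2-z4) = (-5) * 9 = -45
Step 2: (z1-z4)(z2-z3) = 10 * (-6) = -60
Step 3: Cross-ratio = 45/60 = 3/4

3/4


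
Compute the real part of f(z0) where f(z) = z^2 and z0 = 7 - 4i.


Step 1: z0 = 7 - 4i
Step 2: z0^2 = 7^2 - (-4)^2 - 56i
Step 3: real part = 49 - 16 = 33

33


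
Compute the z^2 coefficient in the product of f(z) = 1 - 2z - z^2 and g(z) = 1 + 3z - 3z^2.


Step 1: z^2 term in f*g comes from: (1)*(-3z^2) + (-2z)*(3z) + (-z^2)*(1)
Step 2: = -3 - 6 - 1
Step 3: = -10

-10


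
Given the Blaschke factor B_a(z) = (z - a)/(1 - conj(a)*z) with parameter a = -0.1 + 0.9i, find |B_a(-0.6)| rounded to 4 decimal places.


Step 1: Numerator z0 - a = -0.6 - (-0.1 + 0.9i) = -0.5 - 0.9i
Step 2: Denominator 1 - conj(a)*z0 = 1 - (-0.1 - 0.9i)*(-0.6) = 0.94 - 0.54i
Step 3: |z0 - a|^2 = (-0.5)^2 + (-0.9)^2 = 1.06; |1 - conj(a)*z0|^2 = 0.94^2 + (-0.54)^2 = 1.1752
Step 4: |B_a(-0.6)| = sqrt(1.06 / 1.1752) = sqrt(0.901974)
Step 5: = 0.9497

0.9497


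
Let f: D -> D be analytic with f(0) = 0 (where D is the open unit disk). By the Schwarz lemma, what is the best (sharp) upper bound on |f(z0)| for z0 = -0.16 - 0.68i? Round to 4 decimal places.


Step 1: Schwarz lemma: if f: D -> D is analytic with f(0) = 0, then |f(z)| <= |z| for all z in D, and this is sharp (f(z) = z).
Step 2: |z0|^2 = (-0.16)^2 + (-0.68)^2 = 0.488
Step 3: |z0| = sqrt(0.488) = 0.69857
Step 4: Best bound = |z0| = 0.6986

0.6986


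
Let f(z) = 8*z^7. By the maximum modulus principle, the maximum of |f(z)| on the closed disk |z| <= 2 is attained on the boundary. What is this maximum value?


Step 1: On |z| = 2, |f(z)| = 8 * |z|^7 = 8 * 2^7
Step 2: By maximum modulus principle, maximum is on boundary.
Step 3: Maximum = 8 * 128 = 1024

1024


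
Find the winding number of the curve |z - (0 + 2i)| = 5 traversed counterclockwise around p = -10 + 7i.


Step 1: Center c = (0, 2), radius = 5
Step 2: |p - c|^2 = (-10)^2 + 5^2 = 125
Step 3: r^2 = 25
Step 4: |p-c| > r so winding number = 0

0


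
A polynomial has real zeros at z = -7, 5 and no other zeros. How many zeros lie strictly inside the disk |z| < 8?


Step 1: Check each root:
  z = -7: |-7| = 7 < 8
  z = 5: |5| = 5 < 8
Step 2: Count = 2

2


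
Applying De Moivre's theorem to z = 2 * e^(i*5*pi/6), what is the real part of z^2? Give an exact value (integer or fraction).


Step 1: By De Moivre's theorem, z^2 = 2^2 * e^(i*2*5*pi/6) = 4 * (cos(5*pi/3) + i*sin(5*pi/3))
Step 2: |z|^2 = 2^2 = 4
Step 3: The angle 5*pi/3 already lies in [0, 2*pi)
Step 4: cos(5*pi/3) = 1/2
Step 5: Re(z^2) = 4 * 1/2 = 2

2


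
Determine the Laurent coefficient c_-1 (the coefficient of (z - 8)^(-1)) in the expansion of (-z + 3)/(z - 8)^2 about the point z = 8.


Step 1: Write the numerator in powers of (z - 8): -z + 3 = -(z - 8) + (-1*8 + 3) = -(z - 8) - 5
Step 2: Divide by (z - 8)^2: f(z) = -5(z - 8)^(-2) - (z - 8)^(-1)
Step 3: This finite sum is the Laurent series of f about z = 8.
Step 4: Coefficient of (z - 8)^(-1) = coefficient of (z - 8) in the re-centred numerator = -1

-1


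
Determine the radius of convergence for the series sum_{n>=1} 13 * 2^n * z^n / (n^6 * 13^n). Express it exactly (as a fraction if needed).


Step 1: General term a_n = 13 * 2^n / (n^6 * 13^n)
Step 2: By the root test, |a_n|^(1/n) = 13^(1/n) * 2 / (n^(6/n) * 13) -> 2/13 as n -> infinity (since 13^(1/n) -> 1 and n^(6/n) -> 1)
Step 3: R = 1/lim|a_n|^(1/n) = 13/2

13/2


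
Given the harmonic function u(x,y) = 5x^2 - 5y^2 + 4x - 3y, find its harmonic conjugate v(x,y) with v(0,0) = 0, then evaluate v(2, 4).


Step 1: v_x = -u_y = 10y + 3
Step 2: v_y = u_x = 10x + 4
Step 3: v = 10xy + 3x + 4y + C
Step 4: v(0,0) = 0 => C = 0
Step 5: v(2, 4) = 102

102


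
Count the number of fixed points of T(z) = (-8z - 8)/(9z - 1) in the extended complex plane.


Step 1: Fixed points satisfy T(z) = z
Step 2: 9z^2 + 7z + 8 = 0
Step 3: Discriminant = 7^2 - 4*9*8 = -239
Step 4: Number of fixed points = 2

2


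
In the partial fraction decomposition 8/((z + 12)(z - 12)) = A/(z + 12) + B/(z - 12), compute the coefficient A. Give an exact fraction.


Step 1: Multiply both sides by (z + 12) and set z = -12
Step 2: A = 8 / (-12 - 12)
Step 3: A = 8 / (-24)
Step 4: A = -1/3

-1/3


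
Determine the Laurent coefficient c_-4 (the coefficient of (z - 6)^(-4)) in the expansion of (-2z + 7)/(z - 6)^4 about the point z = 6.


Step 1: Write the numerator in powers of (z - 6): -2z + 7 = -2(z - 6) + (-2*6 + 7) = -2(z - 6) - 5
Step 2: Divide by (z - 6)^4: f(z) = -5(z - 6)^(-4) - 2(z - 6)^(-3)
Step 3: This finite sum is the Laurent series of f about z = 6.
Step 4: Coefficient of (z - 6)^(-4) = -2*6 + 7 = -5

-5


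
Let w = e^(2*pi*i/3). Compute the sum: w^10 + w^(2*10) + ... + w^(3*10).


Step 1: The sum sum_{j=1}^{n} w^(k*j) equals n if n | k, else 0.
Step 2: Here n = 3, k = 10
Step 3: Does n divide k? 3 | 10 -> False
Step 4: Sum = 0

0


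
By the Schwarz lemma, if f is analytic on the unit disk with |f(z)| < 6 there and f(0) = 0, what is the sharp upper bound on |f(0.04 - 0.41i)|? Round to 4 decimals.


Step 1: g = f/6 maps D -> D with g(0) = 0, so by the Schwarz lemma |g(z)| <= |z|, i.e. |f(z)| <= 6|z|; this is sharp (f(z) = 6z).
Step 2: |z0|^2 = 0.04^2 + (-0.41)^2 = 0.1697
Step 3: |z0| = sqrt(0.1697) = 0.411947
Step 4: Best bound = 6 * |z0| = 6 * 0.411947 = 2.4717

2.4717


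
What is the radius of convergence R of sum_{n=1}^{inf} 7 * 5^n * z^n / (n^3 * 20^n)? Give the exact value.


Step 1: General term a_n = 7 * 5^n / (n^3 * 20^n)
Step 2: By the root test, |a_n|^(1/n) = 7^(1/n) * 5 / (n^(3/n) * 20) -> 5/20 as n -> infinity (since 7^(1/n) -> 1 and n^(3/n) -> 1)
Step 3: R = 1/lim|a_n|^(1/n) = 20/5 = 4

4


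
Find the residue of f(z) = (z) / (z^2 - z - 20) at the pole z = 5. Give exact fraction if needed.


Step 1: Q(z) = z^2 - z - 20 = (z - 5)(z + 4)
Step 2: Q'(z) = 2z - 1
Step 3: Q'(5) = 9, P(5) = 5
Step 4: Res = P(5)/Q'(5) = 5/9 = 5/9

5/9


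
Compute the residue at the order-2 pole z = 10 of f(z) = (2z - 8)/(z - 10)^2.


Step 1: Pole of order 2 at z = 10
Step 2: Res = lim d/dz [(z - 10)^2 * f(z)] as z -> 10
Step 3: (z - 10)^2 * f(z) = 2z - 8
Step 4: d/dz[2z - 8] = 2

2


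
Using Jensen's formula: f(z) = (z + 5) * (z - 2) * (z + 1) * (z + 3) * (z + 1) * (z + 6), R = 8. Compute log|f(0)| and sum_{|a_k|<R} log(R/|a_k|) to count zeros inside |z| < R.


Jensen's formula: (1/2pi)*integral log|f(Re^it)|dt = log|f(0)| + sum_{|a_k|<R} log(R/|a_k|)
Step 1: f(0) = 5 * (-2) * 1 * 3 * 1 * 6 = -180
Step 2: log|f(0)| = log|-5| + log|2| + log|-1| + log|-3| + log|-1| + log|-6| = 5.193
Step 3: Zeros inside |z| < 8: -5, 2, -1, -3, -1, -6
Step 4: Jensen sum = log(8/5) + log(8/2) + log(8/1) + log(8/3) + log(8/1) + log(8/6) = 7.2837
Step 5: n(R) = number of terms in the Jensen sum = count of zeros inside |z| < 8 = 6

6


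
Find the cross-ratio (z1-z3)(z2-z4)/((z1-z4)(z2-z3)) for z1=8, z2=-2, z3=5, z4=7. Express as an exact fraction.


Step 1: (z1-z3)(z2-z4) = 3 * (-9) = -27
Step 2: (z1-z4)(z2-z3) = 1 * (-7) = -7
Step 3: Cross-ratio = 27/7 = 27/7

27/7


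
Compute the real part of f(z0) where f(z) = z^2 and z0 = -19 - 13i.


Step 1: z0 = -19 - 13i
Step 2: z0^2 = (-19)^2 - (-13)^2 + 494i
Step 3: real part = 361 - 169 = 192

192


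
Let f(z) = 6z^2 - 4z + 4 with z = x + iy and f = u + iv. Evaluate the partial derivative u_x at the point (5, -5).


Step 1: f(z) = 6(x+iy)^2 - 4(x+iy) + 4
Step 2: u = 6(x^2 - y^2) - 4x + 4
Step 3: u_x = 12x - 4
Step 4: At (5, -5): u_x = 60 - 4 = 56

56


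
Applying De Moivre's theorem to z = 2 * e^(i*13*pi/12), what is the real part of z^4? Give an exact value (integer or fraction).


Step 1: By De Moivre's theorem, z^4 = 2^4 * e^(i*4*13*pi/12) = 16 * (cos(13*pi/3) + i*sin(13*pi/3))
Step 2: |z|^4 = 2^4 = 16
Step 3: Reduce the angle mod 2*pi: 13*pi/3 - 4*pi = pi/3
Step 4: cos(pi/3) = 1/2
Step 5: Re(z^4) = 16 * 1/2 = 8

8


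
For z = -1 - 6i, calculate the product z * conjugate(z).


Step 1: conj(z) = -1 + 6i
Step 2: z * conj(z) = (-1)^2 + (-6)^2
Step 3: = 1 + 36 = 37

37


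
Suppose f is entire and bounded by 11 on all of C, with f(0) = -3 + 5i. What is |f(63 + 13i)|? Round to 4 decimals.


Step 1: By Liouville's theorem, a bounded entire function is constant.
Step 2: f(z) = f(0) = -3 + 5i for all z.
Step 3: |f(w)| = |-3 + 5i| = sqrt(9 + 25)
Step 4: = 5.831

5.831
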